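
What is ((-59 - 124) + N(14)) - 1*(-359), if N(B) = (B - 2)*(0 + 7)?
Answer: 260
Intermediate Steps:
N(B) = -14 + 7*B (N(B) = (-2 + B)*7 = -14 + 7*B)
((-59 - 124) + N(14)) - 1*(-359) = ((-59 - 124) + (-14 + 7*14)) - 1*(-359) = (-183 + (-14 + 98)) + 359 = (-183 + 84) + 359 = -99 + 359 = 260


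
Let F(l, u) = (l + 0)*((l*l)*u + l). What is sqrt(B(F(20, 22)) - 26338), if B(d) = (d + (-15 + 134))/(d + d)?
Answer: I*sqrt(18583739762)/840 ≈ 162.29*I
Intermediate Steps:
F(l, u) = l*(l + u*l**2) (F(l, u) = l*(l**2*u + l) = l*(u*l**2 + l) = l*(l + u*l**2))
B(d) = (119 + d)/(2*d) (B(d) = (d + 119)/((2*d)) = (119 + d)*(1/(2*d)) = (119 + d)/(2*d))
sqrt(B(F(20, 22)) - 26338) = sqrt((119 + 20**2*(1 + 20*22))/(2*((20**2*(1 + 20*22)))) - 26338) = sqrt((119 + 400*(1 + 440))/(2*((400*(1 + 440)))) - 26338) = sqrt((119 + 400*441)/(2*((400*441))) - 26338) = sqrt((1/2)*(119 + 176400)/176400 - 26338) = sqrt((1/2)*(1/176400)*176519 - 26338) = sqrt(25217/50400 - 26338) = sqrt(-1327409983/50400) = I*sqrt(18583739762)/840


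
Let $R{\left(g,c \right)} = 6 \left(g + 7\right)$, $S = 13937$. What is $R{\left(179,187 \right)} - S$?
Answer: $-12821$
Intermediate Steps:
$R{\left(g,c \right)} = 42 + 6 g$ ($R{\left(g,c \right)} = 6 \left(7 + g\right) = 42 + 6 g$)
$R{\left(179,187 \right)} - S = \left(42 + 6 \cdot 179\right) - 13937 = \left(42 + 1074\right) - 13937 = 1116 - 13937 = -12821$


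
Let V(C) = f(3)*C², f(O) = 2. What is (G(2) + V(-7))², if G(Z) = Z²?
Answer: 10404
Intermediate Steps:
V(C) = 2*C²
(G(2) + V(-7))² = (2² + 2*(-7)²)² = (4 + 2*49)² = (4 + 98)² = 102² = 10404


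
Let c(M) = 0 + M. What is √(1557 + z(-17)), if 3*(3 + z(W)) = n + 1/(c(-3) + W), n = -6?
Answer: 13*√8265/30 ≈ 39.395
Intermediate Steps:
c(M) = M
z(W) = -5 + 1/(3*(-3 + W)) (z(W) = -3 + (-6 + 1/(-3 + W))/3 = -3 + (-2 + 1/(3*(-3 + W))) = -5 + 1/(3*(-3 + W)))
√(1557 + z(-17)) = √(1557 + (46 - 15*(-17))/(3*(-3 - 17))) = √(1557 + (⅓)*(46 + 255)/(-20)) = √(1557 + (⅓)*(-1/20)*301) = √(1557 - 301/60) = √(93119/60) = 13*√8265/30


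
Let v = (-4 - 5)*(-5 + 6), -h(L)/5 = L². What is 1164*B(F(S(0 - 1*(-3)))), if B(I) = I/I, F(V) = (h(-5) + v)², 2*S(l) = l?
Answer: 1164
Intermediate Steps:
h(L) = -5*L²
v = -9 (v = -9*1 = -9)
S(l) = l/2
F(V) = 17956 (F(V) = (-5*(-5)² - 9)² = (-5*25 - 9)² = (-125 - 9)² = (-134)² = 17956)
B(I) = 1
1164*B(F(S(0 - 1*(-3)))) = 1164*1 = 1164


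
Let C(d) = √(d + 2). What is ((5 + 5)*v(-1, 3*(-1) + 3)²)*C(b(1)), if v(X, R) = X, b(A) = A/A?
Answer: 10*√3 ≈ 17.320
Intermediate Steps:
b(A) = 1
C(d) = √(2 + d)
((5 + 5)*v(-1, 3*(-1) + 3)²)*C(b(1)) = ((5 + 5)*(-1)²)*√(2 + 1) = (10*1)*√3 = 10*√3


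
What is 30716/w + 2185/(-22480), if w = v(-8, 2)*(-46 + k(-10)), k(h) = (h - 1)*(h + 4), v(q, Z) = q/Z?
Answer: -8633381/22480 ≈ -384.05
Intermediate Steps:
k(h) = (-1 + h)*(4 + h)
w = -80 (w = (-8/2)*(-46 + (-4 + (-10)² + 3*(-10))) = (-8*½)*(-46 + (-4 + 100 - 30)) = -4*(-46 + 66) = -4*20 = -80)
30716/w + 2185/(-22480) = 30716/(-80) + 2185/(-22480) = 30716*(-1/80) + 2185*(-1/22480) = -7679/20 - 437/4496 = -8633381/22480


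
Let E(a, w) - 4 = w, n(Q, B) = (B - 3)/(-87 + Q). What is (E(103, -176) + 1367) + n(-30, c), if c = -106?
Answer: 139924/117 ≈ 1195.9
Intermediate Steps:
n(Q, B) = (-3 + B)/(-87 + Q)
E(a, w) = 4 + w
(E(103, -176) + 1367) + n(-30, c) = ((4 - 176) + 1367) + (-3 - 106)/(-87 - 30) = (-172 + 1367) - 109/(-117) = 1195 - 1/117*(-109) = 1195 + 109/117 = 139924/117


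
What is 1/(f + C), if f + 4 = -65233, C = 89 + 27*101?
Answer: -1/62421 ≈ -1.6020e-5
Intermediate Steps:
C = 2816 (C = 89 + 2727 = 2816)
f = -65237 (f = -4 - 65233 = -65237)
1/(f + C) = 1/(-65237 + 2816) = 1/(-62421) = -1/62421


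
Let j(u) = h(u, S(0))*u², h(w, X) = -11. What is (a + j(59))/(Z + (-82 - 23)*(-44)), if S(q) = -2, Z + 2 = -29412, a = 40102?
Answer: -1811/24794 ≈ -0.073042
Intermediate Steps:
Z = -29414 (Z = -2 - 29412 = -29414)
j(u) = -11*u²
(a + j(59))/(Z + (-82 - 23)*(-44)) = (40102 - 11*59²)/(-29414 + (-82 - 23)*(-44)) = (40102 - 11*3481)/(-29414 - 105*(-44)) = (40102 - 38291)/(-29414 + 4620) = 1811/(-24794) = 1811*(-1/24794) = -1811/24794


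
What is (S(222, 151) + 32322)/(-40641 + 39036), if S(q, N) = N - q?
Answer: -32251/1605 ≈ -20.094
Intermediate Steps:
(S(222, 151) + 32322)/(-40641 + 39036) = ((151 - 1*222) + 32322)/(-40641 + 39036) = ((151 - 222) + 32322)/(-1605) = (-71 + 32322)*(-1/1605) = 32251*(-1/1605) = -32251/1605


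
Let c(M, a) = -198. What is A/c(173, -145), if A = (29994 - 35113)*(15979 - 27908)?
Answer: -61064551/198 ≈ -3.0841e+5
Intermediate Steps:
A = 61064551 (A = -5119*(-11929) = 61064551)
A/c(173, -145) = 61064551/(-198) = 61064551*(-1/198) = -61064551/198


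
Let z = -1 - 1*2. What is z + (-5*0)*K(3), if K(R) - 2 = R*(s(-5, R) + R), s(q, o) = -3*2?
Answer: -3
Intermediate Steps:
s(q, o) = -6
K(R) = 2 + R*(-6 + R)
z = -3 (z = -1 - 2 = -3)
z + (-5*0)*K(3) = -3 + (-5*0)*(2 + 3**2 - 6*3) = -3 + 0*(2 + 9 - 18) = -3 + 0*(-7) = -3 + 0 = -3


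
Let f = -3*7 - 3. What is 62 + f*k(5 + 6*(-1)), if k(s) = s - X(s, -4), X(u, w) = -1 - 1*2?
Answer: 14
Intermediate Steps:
X(u, w) = -3 (X(u, w) = -1 - 2 = -3)
k(s) = 3 + s (k(s) = s - 1*(-3) = s + 3 = 3 + s)
f = -24 (f = -21 - 3 = -24)
62 + f*k(5 + 6*(-1)) = 62 - 24*(3 + (5 + 6*(-1))) = 62 - 24*(3 + (5 - 6)) = 62 - 24*(3 - 1) = 62 - 24*2 = 62 - 48 = 14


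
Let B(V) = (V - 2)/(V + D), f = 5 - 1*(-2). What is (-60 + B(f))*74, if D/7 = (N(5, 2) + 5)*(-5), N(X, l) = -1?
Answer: -590890/133 ≈ -4442.8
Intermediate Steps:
f = 7 (f = 5 + 2 = 7)
D = -140 (D = 7*((-1 + 5)*(-5)) = 7*(4*(-5)) = 7*(-20) = -140)
B(V) = (-2 + V)/(-140 + V) (B(V) = (V - 2)/(V - 140) = (-2 + V)/(-140 + V))
(-60 + B(f))*74 = (-60 + (-2 + 7)/(-140 + 7))*74 = (-60 + 5/(-133))*74 = (-60 - 1/133*5)*74 = (-60 - 5/133)*74 = -7985/133*74 = -590890/133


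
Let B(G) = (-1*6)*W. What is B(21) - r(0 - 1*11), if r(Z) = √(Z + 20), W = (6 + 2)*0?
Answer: -3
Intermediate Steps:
W = 0 (W = 8*0 = 0)
r(Z) = √(20 + Z)
B(G) = 0 (B(G) = -1*6*0 = -6*0 = 0)
B(21) - r(0 - 1*11) = 0 - √(20 + (0 - 1*11)) = 0 - √(20 + (0 - 11)) = 0 - √(20 - 11) = 0 - √9 = 0 - 1*3 = 0 - 3 = -3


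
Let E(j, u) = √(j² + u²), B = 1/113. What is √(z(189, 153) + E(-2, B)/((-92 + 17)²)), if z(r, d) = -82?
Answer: √(-5889701250 + 113*√51077)/8475 ≈ 9.0554*I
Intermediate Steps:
B = 1/113 ≈ 0.0088496
√(z(189, 153) + E(-2, B)/((-92 + 17)²)) = √(-82 + √((-2)² + (1/113)²)/((-92 + 17)²)) = √(-82 + √(4 + 1/12769)/((-75)²)) = √(-82 + √(51077/12769)/5625) = √(-82 + (√51077/113)*(1/5625)) = √(-82 + √51077/635625)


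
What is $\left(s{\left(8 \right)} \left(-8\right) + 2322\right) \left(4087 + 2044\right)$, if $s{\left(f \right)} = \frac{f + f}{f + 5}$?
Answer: $\frac{184285598}{13} \approx 1.4176 \cdot 10^{7}$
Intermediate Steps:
$s{\left(f \right)} = \frac{2 f}{5 + f}$
$\left(s{\left(8 \right)} \left(-8\right) + 2322\right) \left(4087 + 2044\right) = \left(2 \cdot 8 \frac{1}{5 + 8} \left(-8\right) + 2322\right) \left(4087 + 2044\right) = \left(2 \cdot 8 \cdot \frac{1}{13} \left(-8\right) + 2322\right) 6131 = \left(\frac{16}{13} \left(-8\right) + 2322\right) 6131 = \left(- \frac{128}{13} + 2322\right) 6131 = \frac{30058}{13} \cdot 6131 = \frac{184285598}{13}$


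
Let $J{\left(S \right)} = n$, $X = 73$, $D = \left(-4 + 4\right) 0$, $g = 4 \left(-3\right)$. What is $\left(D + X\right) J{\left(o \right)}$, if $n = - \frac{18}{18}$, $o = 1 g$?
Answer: $-73$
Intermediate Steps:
$g = -12$
$D = 0$ ($D = 0 \cdot 0 = 0$)
$o = -12$ ($o = 1 \left(-12\right) = -12$)
$n = -1$ ($n = \left(-18\right) \frac{1}{18} = -1$)
$J{\left(S \right)} = -1$
$\left(D + X\right) J{\left(o \right)} = \left(0 + 73\right) \left(-1\right) = 73 \left(-1\right) = -73$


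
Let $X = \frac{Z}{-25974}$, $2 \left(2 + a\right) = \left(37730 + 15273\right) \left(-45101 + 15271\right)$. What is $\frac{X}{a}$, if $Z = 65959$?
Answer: $\frac{65959}{20533479388578} \approx 3.2123 \cdot 10^{-9}$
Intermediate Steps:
$a = -790539747$ ($a = -2 + \frac{\left(37730 + 15273\right) \left(-45101 + 15271\right)}{2} = -2 + \frac{53003 \left(-29830\right)}{2} = -2 + \frac{1}{2} \left(-1581079490\right) = -2 - 790539745 = -790539747$)
$X = - \frac{65959}{25974}$ ($X = \frac{65959}{-25974} = 65959 \left(- \frac{1}{25974}\right) = - \frac{65959}{25974} \approx -2.5394$)
$\frac{X}{a} = - \frac{65959}{25974 \left(-790539747\right)} = \left(- \frac{65959}{25974}\right) \left(- \frac{1}{790539747}\right) = \frac{65959}{20533479388578}$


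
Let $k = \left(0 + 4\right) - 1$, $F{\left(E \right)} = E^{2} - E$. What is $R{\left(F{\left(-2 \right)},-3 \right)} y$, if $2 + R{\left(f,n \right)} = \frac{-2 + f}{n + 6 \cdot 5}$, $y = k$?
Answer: $- \frac{50}{9} \approx -5.5556$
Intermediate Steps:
$k = 3$ ($k = 4 - 1 = 3$)
$y = 3$
$R{\left(f,n \right)} = -2 + \frac{-2 + f}{30 + n}$ ($R{\left(f,n \right)} = -2 + \frac{-2 + f}{n + 6 \cdot 5} = -2 + \frac{-2 + f}{n + 30} = -2 + \frac{-2 + f}{30 + n}$)
$R{\left(F{\left(-2 \right)},-3 \right)} y = \frac{-62 - 2 \left(-1 - 2\right) - -6}{30 - 3} \cdot 3 = \frac{-62 - -6 + 6}{27} \cdot 3 = \frac{-62 + 6 + 6}{27} \cdot 3 = \frac{1}{27} \left(-50\right) 3 = \left(- \frac{50}{27}\right) 3 = - \frac{50}{9}$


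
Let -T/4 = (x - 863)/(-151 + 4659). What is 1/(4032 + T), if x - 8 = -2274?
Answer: 161/649599 ≈ 0.00024785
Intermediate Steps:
x = -2266 (x = 8 - 2274 = -2266)
T = 447/161 (T = -4*(-2266 - 863)/(-151 + 4659) = -(-12516)/4508 = -4*(-447/644) = 447/161 ≈ 2.7764)
1/(4032 + T) = 1/(4032 + 447/161) = 1/(649599/161) = 161/649599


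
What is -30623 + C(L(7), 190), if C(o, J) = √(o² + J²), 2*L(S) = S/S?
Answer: -30623 + √144401/2 ≈ -30433.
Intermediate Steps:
L(S) = ½ (L(S) = (S/S)/2 = (½)*1 = ½)
C(o, J) = √(J² + o²)
-30623 + C(L(7), 190) = -30623 + √(190² + (½)²) = -30623 + √(36100 + ¼) = -30623 + √(144401/4) = -30623 + √144401/2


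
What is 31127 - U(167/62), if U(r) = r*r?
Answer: 119624299/3844 ≈ 31120.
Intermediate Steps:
U(r) = r²
31127 - U(167/62) = 31127 - (167/62)² = 31127 - 1*27889/3844 = 31127 - 27889/3844 = 119624299/3844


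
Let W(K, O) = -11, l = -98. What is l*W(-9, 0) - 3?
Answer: 1075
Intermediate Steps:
l*W(-9, 0) - 3 = -98*(-11) - 3 = 1078 - 3 = 1075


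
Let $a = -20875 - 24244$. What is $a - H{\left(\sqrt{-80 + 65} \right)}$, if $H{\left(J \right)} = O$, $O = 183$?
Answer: $-45302$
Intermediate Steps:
$a = -45119$ ($a = -20875 - 24244 = -45119$)
$H{\left(J \right)} = 183$
$a - H{\left(\sqrt{-80 + 65} \right)} = -45119 - 183 = -45302$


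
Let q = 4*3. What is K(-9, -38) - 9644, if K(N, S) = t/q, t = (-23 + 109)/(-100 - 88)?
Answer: -10878475/1128 ≈ -9644.0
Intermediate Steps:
t = -43/94 (t = 86/(-188) = 86*(-1/188) = -43/94 ≈ -0.45745)
q = 12
K(N, S) = -43/1128 (K(N, S) = -43/94/12 = -43/94*1/12 = -43/1128)
K(-9, -38) - 9644 = -43/1128 - 9644 = -10878475/1128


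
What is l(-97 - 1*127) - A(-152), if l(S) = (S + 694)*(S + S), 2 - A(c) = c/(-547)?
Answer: -115177262/547 ≈ -2.1056e+5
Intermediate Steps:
A(c) = 2 + c/547 (A(c) = 2 - c/(-547) = 2 - c*(-1)/547 = 2 - (-1)*c/547 = 2 + c/547)
l(S) = 2*S*(694 + S) (l(S) = (694 + S)*(2*S) = 2*S*(694 + S))
l(-97 - 1*127) - A(-152) = 2*(-97 - 1*127)*(694 + (-97 - 1*127)) - (2 + (1/547)*(-152)) = 2*(-97 - 127)*(694 + (-97 - 127)) - (2 - 152/547) = 2*(-224)*(694 - 224) - 1*942/547 = 2*(-224)*470 - 942/547 = -210560 - 942/547 = -115177262/547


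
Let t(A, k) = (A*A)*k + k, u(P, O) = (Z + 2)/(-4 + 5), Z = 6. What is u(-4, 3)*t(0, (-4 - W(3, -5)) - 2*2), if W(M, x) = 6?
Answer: -112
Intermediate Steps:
u(P, O) = 8 (u(P, O) = (6 + 2)/(-4 + 5) = 8/1 = 8*1 = 8)
t(A, k) = k + k*A² (t(A, k) = A²*k + k = k*A² + k = k + k*A²)
u(-4, 3)*t(0, (-4 - W(3, -5)) - 2*2) = 8*(((-4 - 1*6) - 2*2)*(1 + 0²)) = 8*(((-4 - 6) - 4)*(1 + 0)) = 8*((-10 - 4)*1) = 8*(-14*1) = 8*(-14) = -112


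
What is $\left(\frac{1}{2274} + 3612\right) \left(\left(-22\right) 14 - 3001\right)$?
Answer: $- \frac{9059698967}{758} \approx -1.1952 \cdot 10^{7}$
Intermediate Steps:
$\left(\frac{1}{2274} + 3612\right) \left(\left(-22\right) 14 - 3001\right) = \left(\frac{1}{2274} + 3612\right) \left(-308 - 3001\right) = \frac{8213689}{2274} \left(-3309\right) = - \frac{9059698967}{758}$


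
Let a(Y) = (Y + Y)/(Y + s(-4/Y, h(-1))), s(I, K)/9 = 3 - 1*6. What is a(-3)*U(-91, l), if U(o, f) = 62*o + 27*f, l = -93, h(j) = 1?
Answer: -8153/5 ≈ -1630.6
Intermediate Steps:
s(I, K) = -27 (s(I, K) = 9*(3 - 1*6) = 9*(3 - 6) = 9*(-3) = -27)
U(o, f) = 27*f + 62*o
a(Y) = 2*Y/(-27 + Y) (a(Y) = (Y + Y)/(Y - 27) = (2*Y)/(-27 + Y) = 2*Y/(-27 + Y))
a(-3)*U(-91, l) = (2*(-3)/(-27 - 3))*(27*(-93) + 62*(-91)) = (2*(-3)/(-30))*(-2511 - 5642) = (2*(-3)*(-1/30))*(-8153) = (⅕)*(-8153) = -8153/5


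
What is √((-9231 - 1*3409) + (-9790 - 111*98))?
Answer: 2*I*√8327 ≈ 182.5*I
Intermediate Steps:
√((-9231 - 1*3409) + (-9790 - 111*98)) = √((-9231 - 3409) + (-9790 - 10878)) = √(-12640 - 20668) = √(-33308) = 2*I*√8327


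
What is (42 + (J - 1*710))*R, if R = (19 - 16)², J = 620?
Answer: -432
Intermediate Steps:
R = 9 (R = 3² = 9)
(42 + (J - 1*710))*R = (42 + (620 - 1*710))*9 = (42 + (620 - 710))*9 = (42 - 90)*9 = -48*9 = -432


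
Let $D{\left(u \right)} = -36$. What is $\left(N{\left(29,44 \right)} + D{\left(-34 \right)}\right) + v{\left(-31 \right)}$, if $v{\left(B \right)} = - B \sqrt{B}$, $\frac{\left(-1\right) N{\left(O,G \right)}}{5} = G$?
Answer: $-256 + 31 i \sqrt{31} \approx -256.0 + 172.6 i$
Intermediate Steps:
$N{\left(O,G \right)} = - 5 G$
$v{\left(B \right)} = - B^{\frac{3}{2}}$
$\left(N{\left(29,44 \right)} + D{\left(-34 \right)}\right) + v{\left(-31 \right)} = \left(\left(-5\right) 44 - 36\right) - \left(-31\right)^{\frac{3}{2}} = \left(-220 - 36\right) - - 31 i \sqrt{31} = -256 + 31 i \sqrt{31}$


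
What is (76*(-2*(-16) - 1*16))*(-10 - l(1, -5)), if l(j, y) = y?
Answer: -6080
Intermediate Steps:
(76*(-2*(-16) - 1*16))*(-10 - l(1, -5)) = (76*(-2*(-16) - 1*16))*(-10 - 1*(-5)) = (76*(32 - 16))*(-10 + 5) = (76*16)*(-5) = 1216*(-5) = -6080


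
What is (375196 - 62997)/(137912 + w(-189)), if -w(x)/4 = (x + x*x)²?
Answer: -312199/5049954184 ≈ -6.1822e-5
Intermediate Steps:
w(x) = -4*(x + x²)² (w(x) = -4*(x + x*x)² = -4*(x + x²)²)
(375196 - 62997)/(137912 + w(-189)) = (375196 - 62997)/(137912 - 4*(-189)²*(1 - 189)²) = 312199/(137912 - 4*35721*(-188)²) = 312199/(137912 - 4*35721*35344) = 312199/(137912 - 5050092096) = 312199/(-5049954184) = 312199*(-1/5049954184) = -312199/5049954184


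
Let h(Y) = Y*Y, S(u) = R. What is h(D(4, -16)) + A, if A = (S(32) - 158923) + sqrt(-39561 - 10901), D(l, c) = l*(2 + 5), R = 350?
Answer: -157789 + I*sqrt(50462) ≈ -1.5779e+5 + 224.64*I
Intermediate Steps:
D(l, c) = 7*l (D(l, c) = l*7 = 7*l)
S(u) = 350
A = -158573 + I*sqrt(50462) (A = (350 - 158923) + sqrt(-39561 - 10901) = -158573 + sqrt(-50462) = -158573 + I*sqrt(50462) ≈ -1.5857e+5 + 224.64*I)
h(Y) = Y**2
h(D(4, -16)) + A = (7*4)**2 + (-158573 + I*sqrt(50462)) = 28**2 + (-158573 + I*sqrt(50462)) = 784 + (-158573 + I*sqrt(50462)) = -157789 + I*sqrt(50462)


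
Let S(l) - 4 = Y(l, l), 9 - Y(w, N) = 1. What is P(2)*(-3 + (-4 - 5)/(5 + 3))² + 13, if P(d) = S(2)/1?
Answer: 3475/16 ≈ 217.19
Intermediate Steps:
Y(w, N) = 8 (Y(w, N) = 9 - 1*1 = 9 - 1 = 8)
S(l) = 12 (S(l) = 4 + 8 = 12)
P(d) = 12 (P(d) = 12/1 = 12*1 = 12)
P(2)*(-3 + (-4 - 5)/(5 + 3))² + 13 = 12*(-3 + (-4 - 5)/(5 + 3))² + 13 = 12*(-3 - 9/8)² + 13 = 12*(-33/8)² + 13 = 12*(1089/64) + 13 = 3267/16 + 13 = 3475/16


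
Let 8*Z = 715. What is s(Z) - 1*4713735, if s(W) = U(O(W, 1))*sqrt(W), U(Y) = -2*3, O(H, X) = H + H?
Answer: -4713735 - 3*sqrt(1430)/2 ≈ -4.7138e+6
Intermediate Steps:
Z = 715/8 (Z = (1/8)*715 = 715/8 ≈ 89.375)
O(H, X) = 2*H
U(Y) = -6
s(W) = -6*sqrt(W)
s(Z) - 1*4713735 = -3*sqrt(1430)/2 - 1*4713735 = -3*sqrt(1430)/2 - 4713735 = -4713735 - 3*sqrt(1430)/2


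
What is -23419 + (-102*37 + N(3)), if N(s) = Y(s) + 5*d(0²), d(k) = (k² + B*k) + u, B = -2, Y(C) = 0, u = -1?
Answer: -27198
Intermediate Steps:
d(k) = -1 + k² - 2*k (d(k) = (k² - 2*k) - 1 = -1 + k² - 2*k)
N(s) = -5 (N(s) = 0 + 5*(-1 + (0²)² - 2*0²) = 0 + 5*(-1 + 0² - 2*0) = 0 + 5*(-1 + 0 + 0) = 0 + 5*(-1) = 0 - 5 = -5)
-23419 + (-102*37 + N(3)) = -23419 + (-102*37 - 5) = -23419 + (-3774 - 5) = -23419 - 3779 = -27198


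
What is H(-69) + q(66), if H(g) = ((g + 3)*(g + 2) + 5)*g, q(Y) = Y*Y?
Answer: -301107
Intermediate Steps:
q(Y) = Y²
H(g) = g*(5 + (2 + g)*(3 + g)) (H(g) = ((3 + g)*(2 + g) + 5)*g = ((2 + g)*(3 + g) + 5)*g = (5 + (2 + g)*(3 + g))*g = g*(5 + (2 + g)*(3 + g)))
H(-69) + q(66) = -69*(11 + (-69)² + 5*(-69)) + 66² = -69*(11 + 4761 - 345) + 4356 = -69*4427 + 4356 = -305463 + 4356 = -301107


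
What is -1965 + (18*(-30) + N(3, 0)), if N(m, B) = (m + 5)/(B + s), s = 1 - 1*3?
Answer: -2509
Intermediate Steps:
s = -2 (s = 1 - 3 = -2)
N(m, B) = (5 + m)/(-2 + B) (N(m, B) = (m + 5)/(B - 2) = (5 + m)/(-2 + B))
-1965 + (18*(-30) + N(3, 0)) = -1965 + (18*(-30) + (5 + 3)/(-2 + 0)) = -1965 + (-540 + 8/(-2)) = -1965 + (-540 - 1/2*8) = -1965 + (-540 - 4) = -1965 - 544 = -2509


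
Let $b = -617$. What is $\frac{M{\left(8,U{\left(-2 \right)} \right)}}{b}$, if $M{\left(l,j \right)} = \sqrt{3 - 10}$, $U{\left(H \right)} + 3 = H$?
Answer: $- \frac{i \sqrt{7}}{617} \approx - 0.0042881 i$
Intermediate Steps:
$U{\left(H \right)} = -3 + H$
$M{\left(l,j \right)} = i \sqrt{7}$ ($M{\left(l,j \right)} = \sqrt{-7} = i \sqrt{7}$)
$\frac{M{\left(8,U{\left(-2 \right)} \right)}}{b} = \frac{i \sqrt{7}}{-617} = i \sqrt{7} \left(- \frac{1}{617}\right) = - \frac{i \sqrt{7}}{617}$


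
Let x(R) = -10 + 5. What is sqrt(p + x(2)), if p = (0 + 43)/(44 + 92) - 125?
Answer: I*sqrt(599658)/68 ≈ 11.388*I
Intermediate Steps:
x(R) = -5
p = -16957/136 (p = 43/136 - 125 = -16957/136 ≈ -124.68)
sqrt(p + x(2)) = sqrt(-16957/136 - 5) = sqrt(-17637/136) = I*sqrt(599658)/68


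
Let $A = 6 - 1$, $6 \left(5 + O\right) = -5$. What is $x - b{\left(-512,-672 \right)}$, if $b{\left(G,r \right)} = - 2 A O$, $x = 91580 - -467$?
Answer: $\frac{275966}{3} \approx 91989.0$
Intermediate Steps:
$O = - \frac{35}{6}$ ($O = -5 + \frac{1}{6} \left(-5\right) = -5 - \frac{5}{6} = - \frac{35}{6} \approx -5.8333$)
$A = 5$ ($A = 6 - 1 = 5$)
$x = 92047$ ($x = 91580 + 467 = 92047$)
$b{\left(G,r \right)} = \frac{175}{3}$ ($b{\left(G,r \right)} = \left(-2\right) 5 \left(- \frac{35}{6}\right) = \left(-10\right) \left(- \frac{35}{6}\right) = \frac{175}{3}$)
$x - b{\left(-512,-672 \right)} = 92047 - \frac{175}{3} = \frac{275966}{3}$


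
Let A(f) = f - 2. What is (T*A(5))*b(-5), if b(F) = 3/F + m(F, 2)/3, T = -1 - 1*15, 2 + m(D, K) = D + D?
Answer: 1104/5 ≈ 220.80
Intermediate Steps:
m(D, K) = -2 + 2*D (m(D, K) = -2 + (D + D) = -2 + 2*D)
A(f) = -2 + f
T = -16 (T = -1 - 15 = -16)
b(F) = -⅔ + 3/F + 2*F/3 (b(F) = 3/F + (-2 + 2*F)/3 = 3/F + (-2 + 2*F)*(⅓) = 3/F + (-⅔ + 2*F/3) = -⅔ + 3/F + 2*F/3)
(T*A(5))*b(-5) = (-16*(-2 + 5))*((⅓)*(9 + 2*(-5)*(-1 - 5))/(-5)) = (-16*3)*((⅓)*(-⅕)*(9 + 2*(-5)*(-6))) = -16*(-1)*(9 + 60)/5 = -16*(-1)*69/5 = -48*(-23/5) = 1104/5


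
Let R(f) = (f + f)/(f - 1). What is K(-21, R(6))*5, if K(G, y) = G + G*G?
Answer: 2100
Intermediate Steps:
R(f) = 2*f/(-1 + f) (R(f) = (2*f)/(-1 + f) = 2*f/(-1 + f))
K(G, y) = G + G²
K(-21, R(6))*5 = -21*(1 - 21)*5 = -21*(-20)*5 = 420*5 = 2100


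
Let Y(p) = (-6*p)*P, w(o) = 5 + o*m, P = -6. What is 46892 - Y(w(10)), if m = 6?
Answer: 44552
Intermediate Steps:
w(o) = 5 + 6*o (w(o) = 5 + o*6 = 5 + 6*o)
Y(p) = 36*p (Y(p) = -6*p*(-6) = 36*p)
46892 - Y(w(10)) = 46892 - 36*(5 + 6*10) = 46892 - 36*(5 + 60) = 46892 - 36*65 = 46892 - 1*2340 = 46892 - 2340 = 44552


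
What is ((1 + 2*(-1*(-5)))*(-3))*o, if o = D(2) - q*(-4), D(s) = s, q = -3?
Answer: 330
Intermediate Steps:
o = -10 (o = 2 - (-3)*(-4) = 2 - 1*12 = 2 - 12 = -10)
((1 + 2*(-1*(-5)))*(-3))*o = ((1 + 2*(-1*(-5)))*(-3))*(-10) = ((1 + 2*5)*(-3))*(-10) = ((1 + 10)*(-3))*(-10) = (11*(-3))*(-10) = -33*(-10) = 330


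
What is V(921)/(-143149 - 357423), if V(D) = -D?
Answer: 921/500572 ≈ 0.0018399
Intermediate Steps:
V(921)/(-143149 - 357423) = (-1*921)/(-143149 - 357423) = -921/(-500572) = -921*(-1/500572) = 921/500572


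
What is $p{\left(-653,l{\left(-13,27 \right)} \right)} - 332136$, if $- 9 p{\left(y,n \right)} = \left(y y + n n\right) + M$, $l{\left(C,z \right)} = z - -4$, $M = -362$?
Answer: $- \frac{1138744}{3} \approx -3.7958 \cdot 10^{5}$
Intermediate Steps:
$l{\left(C,z \right)} = 4 + z$ ($l{\left(C,z \right)} = z + 4 = 4 + z$)
$p{\left(y,n \right)} = \frac{362}{9} - \frac{n^{2}}{9} - \frac{y^{2}}{9}$ ($p{\left(y,n \right)} = - \frac{\left(y y + n n\right) - 362}{9} = - \frac{\left(y^{2} + n^{2}\right) - 362}{9} = - \frac{\left(n^{2} + y^{2}\right) - 362}{9} = - \frac{-362 + n^{2} + y^{2}}{9} = \frac{362}{9} - \frac{n^{2}}{9} - \frac{y^{2}}{9}$)
$p{\left(-653,l{\left(-13,27 \right)} \right)} - 332136 = \left(\frac{362}{9} - \frac{\left(4 + 27\right)^{2}}{9} - \frac{\left(-653\right)^{2}}{9}\right) - 332136 = \left(\frac{362}{9} - \frac{31^{2}}{9} - \frac{426409}{9}\right) - 332136 = \left(\frac{362}{9} - \frac{961}{9} - \frac{426409}{9}\right) - 332136 = - \frac{142336}{3} - 332136 = - \frac{1138744}{3}$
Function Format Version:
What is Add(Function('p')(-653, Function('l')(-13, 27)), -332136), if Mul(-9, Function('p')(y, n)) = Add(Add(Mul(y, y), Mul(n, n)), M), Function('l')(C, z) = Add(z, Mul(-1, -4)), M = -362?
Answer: Rational(-1138744, 3) ≈ -3.7958e+5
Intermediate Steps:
Function('l')(C, z) = Add(4, z) (Function('l')(C, z) = Add(z, 4) = Add(4, z))
Function('p')(y, n) = Add(Rational(362, 9), Mul(Rational(-1, 9), Pow(n, 2)), Mul(Rational(-1, 9), Pow(y, 2))) (Function('p')(y, n) = Mul(Rational(-1, 9), Add(Add(Mul(y, y), Mul(n, n)), -362)) = Mul(Rational(-1, 9), Add(Add(Pow(y, 2), Pow(n, 2)), -362)) = Mul(Rational(-1, 9), Add(Add(Pow(n, 2), Pow(y, 2)), -362)) = Mul(Rational(-1, 9), Add(-362, Pow(n, 2), Pow(y, 2))) = Add(Rational(362, 9), Mul(Rational(-1, 9), Pow(n, 2)), Mul(Rational(-1, 9), Pow(y, 2))))
Add(Function('p')(-653, Function('l')(-13, 27)), -332136) = Add(Add(Rational(362, 9), Mul(Rational(-1, 9), Pow(Add(4, 27), 2)), Mul(Rational(-1, 9), Pow(-653, 2))), -332136) = Add(Add(Rational(362, 9), Mul(Rational(-1, 9), Pow(31, 2)), Mul(Rational(-1, 9), 426409)), -332136) = Add(Add(Rational(362, 9), Mul(Rational(-1, 9), 961), Rational(-426409, 9)), -332136) = Add(Add(Rational(362, 9), Rational(-961, 9), Rational(-426409, 9)), -332136) = Add(Rational(-142336, 3), -332136) = Rational(-1138744, 3)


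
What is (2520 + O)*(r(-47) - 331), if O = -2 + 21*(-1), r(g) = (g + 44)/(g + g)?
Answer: -77684167/94 ≈ -8.2643e+5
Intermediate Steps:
r(g) = (44 + g)/(2*g) (r(g) = (44 + g)/((2*g)) = (44 + g)*(1/(2*g)) = (44 + g)/(2*g))
O = -23 (O = -2 - 21 = -23)
(2520 + O)*(r(-47) - 331) = (2520 - 23)*((1/2)*(44 - 47)/(-47) - 331) = 2497*((1/2)*(-1/47)*(-3) - 331) = 2497*(3/94 - 331) = 2497*(-31111/94) = -77684167/94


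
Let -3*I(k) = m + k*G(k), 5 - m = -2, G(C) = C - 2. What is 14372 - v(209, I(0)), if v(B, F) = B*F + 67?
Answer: 44378/3 ≈ 14793.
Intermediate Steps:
G(C) = -2 + C
m = 7 (m = 5 - 1*(-2) = 5 + 2 = 7)
I(k) = -7/3 - k*(-2 + k)/3 (I(k) = -(7 + k*(-2 + k))/3 = -7/3 - k*(-2 + k)/3)
v(B, F) = 67 + B*F
14372 - v(209, I(0)) = 14372 - (67 + 209*(-7/3 - 1/3*0*(-2 + 0))) = 14372 - (67 + 209*(-7/3 - 1/3*0*(-2))) = 14372 - (67 + 209*(-7/3 + 0)) = 14372 - (67 + 209*(-7/3)) = 14372 - (67 - 1463/3) = 14372 - 1*(-1262/3) = 14372 + 1262/3 = 44378/3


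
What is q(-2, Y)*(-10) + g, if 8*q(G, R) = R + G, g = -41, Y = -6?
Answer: -31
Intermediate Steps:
q(G, R) = G/8 + R/8 (q(G, R) = (R + G)/8 = (G + R)/8 = G/8 + R/8)
q(-2, Y)*(-10) + g = ((1/8)*(-2) + (1/8)*(-6))*(-10) - 41 = (-1/4 - 3/4)*(-10) - 41 = -1*(-10) - 41 = 10 - 41 = -31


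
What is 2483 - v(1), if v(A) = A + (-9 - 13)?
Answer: 2504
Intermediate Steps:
v(A) = -22 + A (v(A) = A - 22 = -22 + A)
2483 - v(1) = 2483 - (-22 + 1) = 2483 - 1*(-21) = 2483 + 21 = 2504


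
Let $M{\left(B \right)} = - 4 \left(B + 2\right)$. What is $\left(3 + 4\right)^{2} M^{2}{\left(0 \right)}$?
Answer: $3136$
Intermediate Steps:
$M{\left(B \right)} = -8 - 4 B$ ($M{\left(B \right)} = - 4 \left(2 + B\right) = -8 - 4 B$)
$\left(3 + 4\right)^{2} M^{2}{\left(0 \right)} = \left(3 + 4\right)^{2} \left(-8 - 0\right)^{2} = 7^{2} \left(-8 + 0\right)^{2} = 49 \left(-8\right)^{2} = 49 \cdot 64 = 3136$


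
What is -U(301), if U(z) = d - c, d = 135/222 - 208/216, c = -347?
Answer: -692597/1998 ≈ -346.65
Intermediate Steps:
d = -709/1998 (d = 135*(1/222) - 208*1/216 = 45/74 - 26/27 = -709/1998 ≈ -0.35486)
U(z) = 692597/1998 (U(z) = -709/1998 - 1*(-347) = -709/1998 + 347 = 692597/1998)
-U(301) = -1*692597/1998 = -692597/1998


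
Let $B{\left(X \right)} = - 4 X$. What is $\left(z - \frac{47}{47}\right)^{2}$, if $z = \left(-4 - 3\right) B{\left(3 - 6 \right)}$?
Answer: $7225$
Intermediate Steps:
$z = -84$ ($z = \left(-4 - 3\right) \left(- 4 \left(3 - 6\right)\right) = - 7 \left(- 4 \left(3 - 6\right)\right) = - 7 \left(\left(-4\right) \left(-3\right)\right) = \left(-7\right) 12 = -84$)
$\left(z - \frac{47}{47}\right)^{2} = \left(-84 - \frac{47}{47}\right)^{2} = \left(-84 - 1\right)^{2} = \left(-85\right)^{2} = 7225$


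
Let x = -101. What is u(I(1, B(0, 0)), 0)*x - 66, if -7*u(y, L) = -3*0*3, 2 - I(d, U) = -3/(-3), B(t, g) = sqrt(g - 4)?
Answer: -66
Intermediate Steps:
B(t, g) = sqrt(-4 + g)
I(d, U) = 1 (I(d, U) = 2 - (-3)/(-3) = 2 - (-3)*(-1)/3 = 2 - 1*1 = 2 - 1 = 1)
u(y, L) = 0 (u(y, L) = -(-3*0)*3/7 = -0*3 = -1/7*0 = 0)
u(I(1, B(0, 0)), 0)*x - 66 = 0*(-101) - 66 = 0 - 66 = -66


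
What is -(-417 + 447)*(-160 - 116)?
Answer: 8280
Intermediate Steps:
-(-417 + 447)*(-160 - 116) = -30*(-276) = -1*(-8280) = 8280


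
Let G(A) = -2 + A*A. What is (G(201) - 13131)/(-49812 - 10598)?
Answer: -13634/30205 ≈ -0.45138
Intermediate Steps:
G(A) = -2 + A²
(G(201) - 13131)/(-49812 - 10598) = ((-2 + 201²) - 13131)/(-49812 - 10598) = ((-2 + 40401) - 13131)/(-60410) = (40399 - 13131)*(-1/60410) = 27268*(-1/60410) = -13634/30205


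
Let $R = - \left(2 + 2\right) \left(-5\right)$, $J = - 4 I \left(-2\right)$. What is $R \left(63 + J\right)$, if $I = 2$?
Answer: $1580$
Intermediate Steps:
$J = 16$ ($J = \left(-4\right) 2 \left(-2\right) = \left(-8\right) \left(-2\right) = 16$)
$R = 20$ ($R = - 4 \left(-5\right) = \left(-1\right) \left(-20\right) = 20$)
$R \left(63 + J\right) = 20 \left(63 + 16\right) = 20 \cdot 79 = 1580$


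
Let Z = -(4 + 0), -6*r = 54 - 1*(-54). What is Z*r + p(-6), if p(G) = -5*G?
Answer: 102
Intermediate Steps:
r = -18 (r = -(54 - 1*(-54))/6 = -(54 + 54)/6 = -⅙*108 = -18)
Z = -4 (Z = -1*4 = -4)
Z*r + p(-6) = -4*(-18) - 5*(-6) = 72 + 30 = 102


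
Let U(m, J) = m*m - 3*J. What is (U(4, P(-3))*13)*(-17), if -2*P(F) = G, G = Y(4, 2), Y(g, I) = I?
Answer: -4199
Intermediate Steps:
G = 2
P(F) = -1 (P(F) = -1/2*2 = -1)
U(m, J) = m**2 - 3*J
(U(4, P(-3))*13)*(-17) = ((4**2 - 3*(-1))*13)*(-17) = ((16 + 3)*13)*(-17) = (19*13)*(-17) = 247*(-17) = -4199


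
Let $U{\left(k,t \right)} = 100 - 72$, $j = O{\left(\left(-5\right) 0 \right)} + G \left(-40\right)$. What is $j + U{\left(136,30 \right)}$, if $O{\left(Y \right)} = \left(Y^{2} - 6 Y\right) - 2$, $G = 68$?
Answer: $-2694$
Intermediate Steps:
$O{\left(Y \right)} = -2 + Y^{2} - 6 Y$
$j = -2722$ ($j = \left(-2 + \left(\left(-5\right) 0\right)^{2} - 6 \left(\left(-5\right) 0\right)\right) + 68 \left(-40\right) = \left(-2 + 0^{2} - 0\right) - 2720 = \left(-2 + 0 + 0\right) - 2720 = -2 - 2720 = -2722$)
$U{\left(k,t \right)} = 28$ ($U{\left(k,t \right)} = 100 - 72 = 28$)
$j + U{\left(136,30 \right)} = -2722 + 28 = -2694$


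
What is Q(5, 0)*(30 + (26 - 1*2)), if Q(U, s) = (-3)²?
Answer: 486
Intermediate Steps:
Q(U, s) = 9
Q(5, 0)*(30 + (26 - 1*2)) = 9*(30 + (26 - 1*2)) = 9*(30 + (26 - 2)) = 9*(30 + 24) = 9*54 = 486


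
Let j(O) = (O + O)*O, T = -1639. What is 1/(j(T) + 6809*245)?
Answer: 1/7040847 ≈ 1.4203e-7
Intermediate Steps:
j(O) = 2*O² (j(O) = (2*O)*O = 2*O²)
1/(j(T) + 6809*245) = 1/(2*(-1639)² + 6809*245) = 1/(2*2686321 + 1668205) = 1/(5372642 + 1668205) = 1/7040847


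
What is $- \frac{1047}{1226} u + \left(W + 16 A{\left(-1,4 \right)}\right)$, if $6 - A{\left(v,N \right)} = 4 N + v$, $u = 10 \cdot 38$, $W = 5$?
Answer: $- \frac{284137}{613} \approx -463.52$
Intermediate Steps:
$u = 380$
$A{\left(v,N \right)} = 6 - v - 4 N$ ($A{\left(v,N \right)} = 6 - \left(4 N + v\right) = 6 - \left(v + 4 N\right) = 6 - v - 4 N$)
$- \frac{1047}{1226} u + \left(W + 16 A{\left(-1,4 \right)}\right) = - \frac{1047}{1226} \cdot 380 + \left(5 + 16 \left(6 - -1 - 16\right)\right) = \left(-1047\right) \frac{1}{1226} \cdot 380 + \left(5 + 16 \left(6 + 1 - 16\right)\right) = \left(- \frac{1047}{1226}\right) 380 + \left(5 + 16 \left(-9\right)\right) = - \frac{198930}{613} + \left(5 - 144\right) = - \frac{198930}{613} - 139 = - \frac{284137}{613}$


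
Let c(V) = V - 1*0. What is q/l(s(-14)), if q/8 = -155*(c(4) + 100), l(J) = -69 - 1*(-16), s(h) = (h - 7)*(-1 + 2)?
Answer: 128960/53 ≈ 2433.2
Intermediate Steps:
c(V) = V (c(V) = V + 0 = V)
s(h) = -7 + h (s(h) = (-7 + h)*1 = -7 + h)
l(J) = -53 (l(J) = -69 + 16 = -53)
q = -128960 (q = 8*(-155*(4 + 100)) = 8*(-155*104) = 8*(-16120) = -128960)
q/l(s(-14)) = -128960/(-53) = -128960*(-1/53) = 128960/53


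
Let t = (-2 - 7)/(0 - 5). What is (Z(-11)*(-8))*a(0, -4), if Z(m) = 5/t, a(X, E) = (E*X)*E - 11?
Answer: 2200/9 ≈ 244.44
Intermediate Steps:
t = 9/5 (t = -9/(-5) = -9*(-1/5) = 9/5 ≈ 1.8000)
a(X, E) = -11 + X*E**2 (a(X, E) = X*E**2 - 11 = -11 + X*E**2)
Z(m) = 25/9 (Z(m) = 5/(9/5) = 5*(5/9) = 25/9)
(Z(-11)*(-8))*a(0, -4) = ((25/9)*(-8))*(-11 + 0*(-4)**2) = -200*(-11 + 0*16)/9 = -200*(-11 + 0)/9 = -200/9*(-11) = 2200/9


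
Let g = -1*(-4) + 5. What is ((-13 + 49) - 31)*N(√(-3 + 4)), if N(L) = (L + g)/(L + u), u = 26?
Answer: 50/27 ≈ 1.8519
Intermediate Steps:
g = 9 (g = 4 + 5 = 9)
N(L) = (9 + L)/(26 + L) (N(L) = (L + 9)/(L + 26) = (9 + L)/(26 + L))
((-13 + 49) - 31)*N(√(-3 + 4)) = ((-13 + 49) - 31)*((9 + √(-3 + 4))/(26 + √(-3 + 4))) = (36 - 31)*((9 + √1)/(26 + √1)) = 5*((9 + 1)/(26 + 1)) = 5*(10/27) = 50/27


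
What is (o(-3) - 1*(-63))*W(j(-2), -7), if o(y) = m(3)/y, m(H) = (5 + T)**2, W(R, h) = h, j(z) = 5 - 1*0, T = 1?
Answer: -357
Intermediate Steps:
j(z) = 5 (j(z) = 5 + 0 = 5)
m(H) = 36 (m(H) = (5 + 1)**2 = 6**2 = 36)
o(y) = 36/y
(o(-3) - 1*(-63))*W(j(-2), -7) = (36/(-3) - 1*(-63))*(-7) = (36*(-1/3) + 63)*(-7) = (-12 + 63)*(-7) = 51*(-7) = -357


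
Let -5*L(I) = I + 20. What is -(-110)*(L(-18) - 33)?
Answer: -3674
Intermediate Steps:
L(I) = -4 - I/5 (L(I) = -(I + 20)/5 = -(20 + I)/5 = -4 - I/5)
-(-110)*(L(-18) - 33) = -(-110)*((-4 - 1/5*(-18)) - 33) = -(-110)*((-4 + 18/5) - 33) = -(-110)*(-2/5 - 33) = -(-110)*(-167)/5 = -1*3674 = -3674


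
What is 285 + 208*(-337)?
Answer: -69811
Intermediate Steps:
285 + 208*(-337) = 285 - 70096 = -69811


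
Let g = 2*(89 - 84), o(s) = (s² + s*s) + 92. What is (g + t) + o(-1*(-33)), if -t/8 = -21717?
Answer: 176016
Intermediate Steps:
t = 173736 (t = -8*(-21717) = 173736)
o(s) = 92 + 2*s² (o(s) = (s² + s²) + 92 = 2*s² + 92 = 92 + 2*s²)
g = 10 (g = 2*5 = 10)
(g + t) + o(-1*(-33)) = (10 + 173736) + (92 + 2*(-1*(-33))²) = 173746 + (92 + 2*33²) = 173746 + (92 + 2*1089) = 173746 + (92 + 2178) = 173746 + 2270 = 176016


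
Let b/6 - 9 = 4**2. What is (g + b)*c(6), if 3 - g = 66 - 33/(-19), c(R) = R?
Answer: 9720/19 ≈ 511.58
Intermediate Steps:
g = -1230/19 (g = 3 - (66 - 33/(-19)) = 3 - (66 - 33*(-1/19)) = 3 - (66 + 33/19) = 3 - 1*1287/19 = 3 - 1287/19 = -1230/19 ≈ -64.737)
b = 150 (b = 54 + 6*4**2 = 54 + 6*16 = 54 + 96 = 150)
(g + b)*c(6) = (-1230/19 + 150)*6 = (1620/19)*6 = 9720/19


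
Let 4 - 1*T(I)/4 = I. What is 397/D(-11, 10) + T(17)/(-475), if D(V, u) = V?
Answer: -188003/5225 ≈ -35.981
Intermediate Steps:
T(I) = 16 - 4*I
397/D(-11, 10) + T(17)/(-475) = 397/(-11) + (16 - 4*17)/(-475) = 397*(-1/11) + (16 - 68)*(-1/475) = -397/11 - 52*(-1/475) = -397/11 + 52/475 = -188003/5225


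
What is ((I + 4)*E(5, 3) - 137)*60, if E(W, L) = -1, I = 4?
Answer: -8700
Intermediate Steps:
((I + 4)*E(5, 3) - 137)*60 = ((4 + 4)*(-1) - 137)*60 = (8*(-1) - 137)*60 = (-8 - 137)*60 = -145*60 = -8700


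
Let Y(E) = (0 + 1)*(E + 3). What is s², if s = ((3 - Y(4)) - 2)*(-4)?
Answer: 576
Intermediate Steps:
Y(E) = 3 + E (Y(E) = 1*(3 + E) = 3 + E)
s = 24 (s = ((3 - (3 + 4)) - 2)*(-4) = ((3 - 1*7) - 2)*(-4) = ((3 - 7) - 2)*(-4) = (-4 - 2)*(-4) = -6*(-4) = 24)
s² = 24² = 576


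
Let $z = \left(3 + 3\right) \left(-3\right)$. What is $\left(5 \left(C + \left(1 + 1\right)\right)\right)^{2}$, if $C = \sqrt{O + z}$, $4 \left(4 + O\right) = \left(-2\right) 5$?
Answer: $- \frac{1025}{2} + 350 i \sqrt{2} \approx -512.5 + 494.97 i$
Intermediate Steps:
$z = -18$ ($z = 6 \left(-3\right) = -18$)
$O = - \frac{13}{2}$ ($O = -4 + \frac{\left(-2\right) 5}{4} = -4 + \frac{1}{4} \left(-10\right) = -4 - \frac{5}{2} = - \frac{13}{2} \approx -6.5$)
$C = \frac{7 i \sqrt{2}}{2}$ ($C = \sqrt{- \frac{13}{2} - 18} = \sqrt{- \frac{49}{2}} = \frac{7 i \sqrt{2}}{2} \approx 4.9497 i$)
$\left(5 \left(C + \left(1 + 1\right)\right)\right)^{2} = \left(5 \left(\frac{7 i \sqrt{2}}{2} + \left(1 + 1\right)\right)\right)^{2} = \left(5 \left(\frac{7 i \sqrt{2}}{2} + 2\right)\right)^{2} = \left(5 \left(2 + \frac{7 i \sqrt{2}}{2}\right)\right)^{2} = \left(10 + \frac{35 i \sqrt{2}}{2}\right)^{2}$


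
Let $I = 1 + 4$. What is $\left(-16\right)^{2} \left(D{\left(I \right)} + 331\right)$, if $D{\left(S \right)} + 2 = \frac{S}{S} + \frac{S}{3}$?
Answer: $\frac{254720}{3} \approx 84907.0$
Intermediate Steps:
$I = 5$
$D{\left(S \right)} = -1 + \frac{S}{3}$ ($D{\left(S \right)} = -2 + \left(\frac{S}{S} + \frac{S}{3}\right) = -2 + \left(1 + S \frac{1}{3}\right) = -2 + \left(1 + \frac{S}{3}\right) = -1 + \frac{S}{3}$)
$\left(-16\right)^{2} \left(D{\left(I \right)} + 331\right) = \left(-16\right)^{2} \left(\left(-1 + \frac{1}{3} \cdot 5\right) + 331\right) = 256 \left(\left(-1 + \frac{5}{3}\right) + 331\right) = 256 \left(\frac{2}{3} + 331\right) = 256 \cdot \frac{995}{3} = \frac{254720}{3}$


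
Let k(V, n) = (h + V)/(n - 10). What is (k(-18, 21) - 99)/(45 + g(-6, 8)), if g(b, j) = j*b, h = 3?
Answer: 368/11 ≈ 33.455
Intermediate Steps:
g(b, j) = b*j
k(V, n) = (3 + V)/(-10 + n) (k(V, n) = (3 + V)/(n - 10) = (3 + V)/(-10 + n))
(k(-18, 21) - 99)/(45 + g(-6, 8)) = ((3 - 18)/(-10 + 21) - 99)/(45 - 6*8) = (-15/11 - 99)/(45 - 48) = ((1/11)*(-15) - 99)/(-3) = (-15/11 - 99)*(-1/3) = -1104/11*(-1/3) = 368/11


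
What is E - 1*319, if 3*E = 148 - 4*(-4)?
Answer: -793/3 ≈ -264.33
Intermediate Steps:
E = 164/3 (E = (148 - 4*(-4))/3 = (148 - 1*(-16))/3 = (148 + 16)/3 = (1/3)*164 = 164/3 ≈ 54.667)
E - 1*319 = 164/3 - 1*319 = 164/3 - 319 = -793/3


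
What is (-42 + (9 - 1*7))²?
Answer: 1600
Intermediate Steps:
(-42 + (9 - 1*7))² = (-42 + (9 - 7))² = (-42 + 2)² = (-40)² = 1600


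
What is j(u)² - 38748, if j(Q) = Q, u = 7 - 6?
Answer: -38747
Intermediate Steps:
u = 1
j(u)² - 38748 = 1² - 38748 = 1 - 38748 = -38747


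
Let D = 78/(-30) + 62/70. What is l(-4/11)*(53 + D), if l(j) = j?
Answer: -1436/77 ≈ -18.649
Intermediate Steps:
D = -12/7 (D = 78*(-1/30) + 62*(1/70) = -13/5 + 31/35 = -12/7 ≈ -1.7143)
l(-4/11)*(53 + D) = (-4/11)*(53 - 12/7) = -4*1/11*(359/7) = -4/11*359/7 = -1436/77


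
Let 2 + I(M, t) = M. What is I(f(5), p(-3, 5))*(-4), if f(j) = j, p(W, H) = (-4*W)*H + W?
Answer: -12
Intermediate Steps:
p(W, H) = W - 4*H*W (p(W, H) = -4*H*W + W = W - 4*H*W)
I(M, t) = -2 + M
I(f(5), p(-3, 5))*(-4) = (-2 + 5)*(-4) = 3*(-4) = -12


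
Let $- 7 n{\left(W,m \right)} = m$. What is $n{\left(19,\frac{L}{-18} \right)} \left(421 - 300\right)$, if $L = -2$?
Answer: $- \frac{121}{63} \approx -1.9206$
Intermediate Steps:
$n{\left(W,m \right)} = - \frac{m}{7}$
$n{\left(19,\frac{L}{-18} \right)} \left(421 - 300\right) = - \frac{\left(-2\right) \frac{1}{-18}}{7} \left(421 - 300\right) = - \frac{\left(-2\right) \left(- \frac{1}{18}\right)}{7} \cdot 121 = \left(- \frac{1}{7}\right) \frac{1}{9} \cdot 121 = \left(- \frac{1}{63}\right) 121 = - \frac{121}{63}$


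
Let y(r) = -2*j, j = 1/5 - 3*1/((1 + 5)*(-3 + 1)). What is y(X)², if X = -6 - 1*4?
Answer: 81/100 ≈ 0.81000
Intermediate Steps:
X = -10 (X = -6 - 4 = -10)
j = 9/20 (j = 1*(⅕) - 3/(6*(-2)) = ⅕ - 3/(-12) = ⅕ - 3*(-1/12) = ⅕ + ¼ = 9/20 ≈ 0.45000)
y(r) = -9/10 (y(r) = -2*9/20 = -9/10)
y(X)² = (-9/10)² = 81/100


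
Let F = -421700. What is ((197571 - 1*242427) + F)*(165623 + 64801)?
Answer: -107505699744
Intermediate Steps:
((197571 - 1*242427) + F)*(165623 + 64801) = ((197571 - 1*242427) - 421700)*(165623 + 64801) = ((197571 - 242427) - 421700)*230424 = (-44856 - 421700)*230424 = -466556*230424 = -107505699744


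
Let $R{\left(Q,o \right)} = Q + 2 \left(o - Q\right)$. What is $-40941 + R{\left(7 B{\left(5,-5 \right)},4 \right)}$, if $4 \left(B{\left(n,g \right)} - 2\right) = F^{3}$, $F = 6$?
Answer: $-41325$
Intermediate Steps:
$B{\left(n,g \right)} = 56$ ($B{\left(n,g \right)} = 2 + \frac{6^{3}}{4} = 2 + \frac{1}{4} \cdot 216 = 2 + 54 = 56$)
$R{\left(Q,o \right)} = - Q + 2 o$ ($R{\left(Q,o \right)} = Q - \left(- 2 o + 2 Q\right) = - Q + 2 o$)
$-40941 + R{\left(7 B{\left(5,-5 \right)},4 \right)} = -40941 + \left(- 7 \cdot 56 + 2 \cdot 4\right) = -40941 + \left(\left(-1\right) 392 + 8\right) = -40941 + \left(-392 + 8\right) = -40941 - 384 = -41325$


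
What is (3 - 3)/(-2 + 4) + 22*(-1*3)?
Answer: -66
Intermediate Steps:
(3 - 3)/(-2 + 4) + 22*(-1*3) = 0/2 + 22*(-3) = 0*(½) - 66 = 0 - 66 = -66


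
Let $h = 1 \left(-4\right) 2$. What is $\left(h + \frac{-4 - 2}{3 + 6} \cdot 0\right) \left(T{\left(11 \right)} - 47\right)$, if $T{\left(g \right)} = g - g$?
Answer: $376$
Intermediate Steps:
$T{\left(g \right)} = 0$
$h = -8$ ($h = \left(-4\right) 2 = -8$)
$\left(h + \frac{-4 - 2}{3 + 6} \cdot 0\right) \left(T{\left(11 \right)} - 47\right) = \left(-8 + \frac{-4 - 2}{3 + 6} \cdot 0\right) \left(0 - 47\right) = \left(-8 + - \frac{6}{9} \cdot 0\right) \left(-47\right) = \left(-8 + \left(-6\right) \frac{1}{9} \cdot 0\right) \left(-47\right) = \left(-8 - 0\right) \left(-47\right) = \left(-8 + 0\right) \left(-47\right) = \left(-8\right) \left(-47\right) = 376$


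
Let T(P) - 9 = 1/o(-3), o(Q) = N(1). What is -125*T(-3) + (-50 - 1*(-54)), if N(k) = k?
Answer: -1246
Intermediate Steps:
o(Q) = 1
T(P) = 10 (T(P) = 9 + 1/1 = 9 + 1 = 10)
-125*T(-3) + (-50 - 1*(-54)) = -125*10 + (-50 - 1*(-54)) = -1250 + (-50 + 54) = -1250 + 4 = -1246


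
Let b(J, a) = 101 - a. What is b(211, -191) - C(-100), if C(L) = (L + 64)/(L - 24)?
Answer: 9043/31 ≈ 291.71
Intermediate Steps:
C(L) = (64 + L)/(-24 + L)
b(211, -191) - C(-100) = (101 - 1*(-191)) - (64 - 100)/(-24 - 100) = (101 + 191) - (-36)/(-124) = 292 - (-1)*(-36)/124 = 292 - 1*9/31 = 292 - 9/31 = 9043/31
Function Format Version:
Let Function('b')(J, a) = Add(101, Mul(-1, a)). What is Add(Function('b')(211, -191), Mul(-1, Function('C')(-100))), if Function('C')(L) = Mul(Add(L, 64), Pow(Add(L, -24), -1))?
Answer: Rational(9043, 31) ≈ 291.71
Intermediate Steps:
Function('C')(L) = Mul(Pow(Add(-24, L), -1), Add(64, L)) (Function('C')(L) = Mul(Add(64, L), Pow(Add(-24, L), -1)) = Mul(Pow(Add(-24, L), -1), Add(64, L)))
Add(Function('b')(211, -191), Mul(-1, Function('C')(-100))) = Add(Add(101, Mul(-1, -191)), Mul(-1, Mul(Pow(Add(-24, -100), -1), Add(64, -100)))) = Add(Add(101, 191), Mul(-1, Mul(Pow(-124, -1), -36))) = Add(292, Mul(-1, Mul(Rational(-1, 124), -36))) = Add(292, Mul(-1, Rational(9, 31))) = Add(292, Rational(-9, 31)) = Rational(9043, 31)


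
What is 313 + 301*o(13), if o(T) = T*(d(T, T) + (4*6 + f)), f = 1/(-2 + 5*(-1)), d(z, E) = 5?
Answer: 113231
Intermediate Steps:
f = -1/7 (f = 1/(-2 - 5) = 1/(-7) = -1/7 ≈ -0.14286)
o(T) = 202*T/7 (o(T) = T*(5 + (4*6 - 1/7)) = T*(5 + (24 - 1/7)) = T*(5 + 167/7) = T*(202/7) = 202*T/7)
313 + 301*o(13) = 313 + 301*((202/7)*13) = 313 + 301*(2626/7) = 313 + 112918 = 113231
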